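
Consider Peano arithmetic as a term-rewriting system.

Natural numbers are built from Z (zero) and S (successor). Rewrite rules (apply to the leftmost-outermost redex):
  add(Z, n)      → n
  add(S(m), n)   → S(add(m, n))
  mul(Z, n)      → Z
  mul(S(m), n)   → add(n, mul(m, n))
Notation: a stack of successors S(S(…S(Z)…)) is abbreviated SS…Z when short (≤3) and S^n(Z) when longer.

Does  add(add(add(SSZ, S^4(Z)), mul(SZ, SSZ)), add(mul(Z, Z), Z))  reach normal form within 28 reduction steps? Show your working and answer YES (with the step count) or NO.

Answer: YES — reaches normal form S^8(Z) in 26 ≤ 28 steps

Working:
  start: add(add(add(SSZ, S^4(Z)), mul(SZ, SSZ)), add(mul(Z, Z), Z))
  →1  add(add(S(add(SZ, S^4(Z))), mul(SZ, SSZ)), add(mul(Z, Z), Z))
  →2  add(S(add(add(SZ, S^4(Z)), mul(SZ, SSZ))), add(mul(Z, Z), Z))
  →3  S(add(add(add(SZ, S^4(Z)), mul(SZ, SSZ)), add(mul(Z, Z), Z)))
  →4  S(add(add(S(add(Z, S^4(Z))), mul(SZ, SSZ)), add(mul(Z, Z), Z)))
  →5  S(add(S(add(add(Z, S^4(Z)), mul(SZ, SSZ))), add(mul(Z, Z), Z)))
  →6  S(S(add(add(add(Z, S^4(Z)), mul(SZ, SSZ)), add(mul(Z, Z), Z))))
  →7  S(S(add(add(S^4(Z), mul(SZ, SSZ)), add(mul(Z, Z), Z))))
  →8  S(S(add(S(add(SSSZ, mul(SZ, SSZ))), add(mul(Z, Z), Z))))
  →9  S(S(S(add(add(SSSZ, mul(SZ, SSZ)), add(mul(Z, Z), Z)))))
  →10  S(S(S(add(S(add(SSZ, mul(SZ, SSZ))), add(mul(Z, Z), Z)))))
  →11  S(S(S(S(add(add(SSZ, mul(SZ, SSZ)), add(mul(Z, Z), Z))))))
  →12  S(S(S(S(add(S(add(SZ, mul(SZ, SSZ))), add(mul(Z, Z), Z))))))
  →13  S(S(S(S(S(add(add(SZ, mul(SZ, SSZ)), add(mul(Z, Z), Z)))))))
  →14  S(S(S(S(S(add(S(add(Z, mul(SZ, SSZ))), add(mul(Z, Z), Z)))))))
  →15  S(S(S(S(S(S(add(add(Z, mul(SZ, SSZ)), add(mul(Z, Z), Z))))))))
  →16  S(S(S(S(S(S(add(mul(SZ, SSZ), add(mul(Z, Z), Z))))))))
  →17  S(S(S(S(S(S(add(add(SSZ, mul(Z, SSZ)), add(mul(Z, Z), Z))))))))
  →18  S(S(S(S(S(S(add(S(add(SZ, mul(Z, SSZ))), add(mul(Z, Z), Z))))))))
  →19  S(S(S(S(S(S(S(add(add(SZ, mul(Z, SSZ)), add(mul(Z, Z), Z)))))))))
  →20  S(S(S(S(S(S(S(add(S(add(Z, mul(Z, SSZ))), add(mul(Z, Z), Z)))))))))
  →21  S(S(S(S(S(S(S(S(add(add(Z, mul(Z, SSZ)), add(mul(Z, Z), Z))))))))))
  →22  S(S(S(S(S(S(S(S(add(mul(Z, SSZ), add(mul(Z, Z), Z))))))))))
  →23  S(S(S(S(S(S(S(S(add(Z, add(mul(Z, Z), Z))))))))))
  →24  S(S(S(S(S(S(S(S(add(mul(Z, Z), Z)))))))))
  →25  S(S(S(S(S(S(S(S(add(Z, Z)))))))))
  →26  S^8(Z)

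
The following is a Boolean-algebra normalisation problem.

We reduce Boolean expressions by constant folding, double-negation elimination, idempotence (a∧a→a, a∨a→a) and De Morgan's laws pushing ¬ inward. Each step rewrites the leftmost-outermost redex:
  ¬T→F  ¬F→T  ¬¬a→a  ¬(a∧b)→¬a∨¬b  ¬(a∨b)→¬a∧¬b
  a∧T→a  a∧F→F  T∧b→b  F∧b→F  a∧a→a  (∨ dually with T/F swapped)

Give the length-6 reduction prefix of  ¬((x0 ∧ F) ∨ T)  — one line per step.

Answer: after 6 steps: F

Working:
  start: ¬((x0 ∧ F) ∨ T)
  →1  ¬(x0 ∧ F) ∧ ¬T
  →2  (¬x0 ∨ ¬F) ∧ ¬T
  →3  (¬x0 ∨ T) ∧ ¬T
  →4  T ∧ ¬T
  →5  ¬T
  →6  F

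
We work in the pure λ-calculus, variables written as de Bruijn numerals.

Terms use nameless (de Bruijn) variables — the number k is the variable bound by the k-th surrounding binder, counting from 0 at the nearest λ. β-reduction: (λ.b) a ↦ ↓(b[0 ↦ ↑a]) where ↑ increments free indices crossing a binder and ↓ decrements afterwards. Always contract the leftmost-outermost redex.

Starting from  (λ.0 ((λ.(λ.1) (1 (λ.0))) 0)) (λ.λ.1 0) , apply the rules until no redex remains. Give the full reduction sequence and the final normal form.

Answer: normal form = λ.λ.1 0  (in 5 steps)

Derivation:
  start: (λ.0 ((λ.(λ.1) (1 (λ.0))) 0)) (λ.λ.1 0)
  [1] (λ.λ.1 0) ((λ.(λ.1) ((λ.λ.1 0) (λ.0))) (λ.λ.1 0))
  [2] λ.(λ.(λ.1) ((λ.λ.1 0) (λ.0))) (λ.λ.1 0) 0
  [3] λ.(λ.λ.λ.1 0) ((λ.λ.1 0) (λ.0)) 0
  [4] λ.(λ.λ.1 0) 0
  [5] λ.λ.1 0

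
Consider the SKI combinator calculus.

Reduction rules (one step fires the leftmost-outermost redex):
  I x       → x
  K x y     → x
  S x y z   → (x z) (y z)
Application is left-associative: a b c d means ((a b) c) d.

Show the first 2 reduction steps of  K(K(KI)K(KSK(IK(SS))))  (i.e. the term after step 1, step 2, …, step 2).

  start: K(K(KI)K(KSK(IK(SS))))
  step 1: K(KI(KSK(IK(SS))))
  step 2: KI

Answer: after 2 steps: KI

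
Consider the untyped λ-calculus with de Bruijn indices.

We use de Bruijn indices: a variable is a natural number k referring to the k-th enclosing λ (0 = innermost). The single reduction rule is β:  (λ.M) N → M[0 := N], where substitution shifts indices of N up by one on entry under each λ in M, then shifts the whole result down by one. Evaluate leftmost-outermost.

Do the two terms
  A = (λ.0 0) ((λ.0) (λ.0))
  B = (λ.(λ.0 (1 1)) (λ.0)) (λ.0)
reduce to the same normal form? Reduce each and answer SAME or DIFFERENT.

Term A:
  start: (λ.0 0) ((λ.0) (λ.0))
  step 1: (λ.0) (λ.0) ((λ.0) (λ.0))
  step 2: (λ.0) ((λ.0) (λ.0))
  step 3: (λ.0) (λ.0)
  step 4: λ.0

Term B:
  start: (λ.(λ.0 (1 1)) (λ.0)) (λ.0)
  step 1: (λ.0 ((λ.0) (λ.0))) (λ.0)
  step 2: (λ.0) ((λ.0) (λ.0))
  step 3: (λ.0) (λ.0)
  step 4: λ.0

Answer: SAME — A ⇓ λ.0, B ⇓ λ.0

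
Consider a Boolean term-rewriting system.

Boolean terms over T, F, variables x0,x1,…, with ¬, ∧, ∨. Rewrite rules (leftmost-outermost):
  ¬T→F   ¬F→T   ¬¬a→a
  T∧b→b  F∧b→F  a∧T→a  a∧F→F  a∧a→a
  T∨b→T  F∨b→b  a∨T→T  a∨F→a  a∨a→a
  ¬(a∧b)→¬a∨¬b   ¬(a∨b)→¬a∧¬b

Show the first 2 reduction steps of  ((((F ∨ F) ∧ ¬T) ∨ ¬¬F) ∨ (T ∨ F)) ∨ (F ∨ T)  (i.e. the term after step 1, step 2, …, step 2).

  start: ((((F ∨ F) ∧ ¬T) ∨ ¬¬F) ∨ (T ∨ F)) ∨ (F ∨ T)
  step 1: (((F ∧ ¬T) ∨ ¬¬F) ∨ (T ∨ F)) ∨ (F ∨ T)
  step 2: ((F ∨ ¬¬F) ∨ (T ∨ F)) ∨ (F ∨ T)

Answer: after 2 steps: ((F ∨ ¬¬F) ∨ (T ∨ F)) ∨ (F ∨ T)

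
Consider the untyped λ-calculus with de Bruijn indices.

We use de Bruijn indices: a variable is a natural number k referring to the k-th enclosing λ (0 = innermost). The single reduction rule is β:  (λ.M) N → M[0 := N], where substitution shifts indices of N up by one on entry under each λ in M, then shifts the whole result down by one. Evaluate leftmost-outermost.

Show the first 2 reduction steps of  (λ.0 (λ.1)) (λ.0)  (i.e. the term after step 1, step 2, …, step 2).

Answer: after 2 steps: λ.λ.0

Reduction:
  start: (λ.0 (λ.1)) (λ.0)
  step 1: (λ.0) (λ.λ.0)
  step 2: λ.λ.0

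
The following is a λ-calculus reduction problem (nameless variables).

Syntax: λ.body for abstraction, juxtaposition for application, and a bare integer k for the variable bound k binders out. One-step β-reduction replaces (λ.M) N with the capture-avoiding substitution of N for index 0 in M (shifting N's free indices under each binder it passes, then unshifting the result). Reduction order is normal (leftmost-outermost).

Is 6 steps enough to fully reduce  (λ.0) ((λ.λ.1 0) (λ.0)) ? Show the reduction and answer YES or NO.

  start: (λ.0) ((λ.λ.1 0) (λ.0))
  step 1: (λ.λ.1 0) (λ.0)
  step 2: λ.(λ.0) 0
  step 3: λ.0

Answer: YES — reaches normal form λ.0 in 3 ≤ 6 steps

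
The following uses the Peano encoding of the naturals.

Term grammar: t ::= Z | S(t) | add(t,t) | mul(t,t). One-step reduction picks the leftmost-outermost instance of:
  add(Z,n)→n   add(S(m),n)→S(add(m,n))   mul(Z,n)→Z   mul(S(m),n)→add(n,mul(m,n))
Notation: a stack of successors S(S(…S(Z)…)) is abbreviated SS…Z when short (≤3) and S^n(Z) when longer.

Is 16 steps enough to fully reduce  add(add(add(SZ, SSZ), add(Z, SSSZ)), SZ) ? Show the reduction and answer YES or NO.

  start: add(add(add(SZ, SSZ), add(Z, SSSZ)), SZ)
  →1  add(add(S(add(Z, SSZ)), add(Z, SSSZ)), SZ)
  →2  add(S(add(add(Z, SSZ), add(Z, SSSZ))), SZ)
  →3  S(add(add(add(Z, SSZ), add(Z, SSSZ)), SZ))
  →4  S(add(add(SSZ, add(Z, SSSZ)), SZ))
  →5  S(add(S(add(SZ, add(Z, SSSZ))), SZ))
  →6  S(S(add(add(SZ, add(Z, SSSZ)), SZ)))
  →7  S(S(add(S(add(Z, add(Z, SSSZ))), SZ)))
  →8  S(S(S(add(add(Z, add(Z, SSSZ)), SZ))))
  →9  S(S(S(add(add(Z, SSSZ), SZ))))
  →10  S(S(S(add(SSSZ, SZ))))
  →11  S(S(S(S(add(SSZ, SZ)))))
  →12  S(S(S(S(S(add(SZ, SZ))))))
  →13  S(S(S(S(S(S(add(Z, SZ)))))))
  →14  S^7(Z)

Answer: YES — reaches normal form S^7(Z) in 14 ≤ 16 steps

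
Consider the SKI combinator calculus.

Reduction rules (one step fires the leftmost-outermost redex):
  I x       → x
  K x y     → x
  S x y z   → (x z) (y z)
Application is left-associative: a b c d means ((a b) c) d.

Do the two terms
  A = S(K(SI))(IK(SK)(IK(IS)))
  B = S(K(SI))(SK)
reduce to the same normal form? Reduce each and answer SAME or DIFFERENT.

Answer: SAME — A ⇓ S(K(SI))(SK), B ⇓ S(K(SI))(SK)

Reduction:
Term A:
  start: S(K(SI))(IK(SK)(IK(IS)))
  step 1: S(K(SI))(K(SK)(IK(IS)))
  step 2: S(K(SI))(SK)

Term B:
  start: S(K(SI))(SK)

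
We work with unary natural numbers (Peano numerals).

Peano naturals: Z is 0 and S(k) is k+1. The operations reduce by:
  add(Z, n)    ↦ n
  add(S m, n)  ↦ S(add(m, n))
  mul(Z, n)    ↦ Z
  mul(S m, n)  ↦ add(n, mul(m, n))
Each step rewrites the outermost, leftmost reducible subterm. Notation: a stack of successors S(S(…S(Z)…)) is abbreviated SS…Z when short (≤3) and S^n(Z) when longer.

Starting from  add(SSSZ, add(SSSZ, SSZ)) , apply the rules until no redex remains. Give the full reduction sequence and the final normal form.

Answer: normal form = S^8(Z)  (in 8 steps)

Working:
  start: add(SSSZ, add(SSSZ, SSZ))
  [1] S(add(SSZ, add(SSSZ, SSZ)))
  [2] S(S(add(SZ, add(SSSZ, SSZ))))
  [3] S(S(S(add(Z, add(SSSZ, SSZ)))))
  [4] S(S(S(add(SSSZ, SSZ))))
  [5] S(S(S(S(add(SSZ, SSZ)))))
  [6] S(S(S(S(S(add(SZ, SSZ))))))
  [7] S(S(S(S(S(S(add(Z, SSZ)))))))
  [8] S^8(Z)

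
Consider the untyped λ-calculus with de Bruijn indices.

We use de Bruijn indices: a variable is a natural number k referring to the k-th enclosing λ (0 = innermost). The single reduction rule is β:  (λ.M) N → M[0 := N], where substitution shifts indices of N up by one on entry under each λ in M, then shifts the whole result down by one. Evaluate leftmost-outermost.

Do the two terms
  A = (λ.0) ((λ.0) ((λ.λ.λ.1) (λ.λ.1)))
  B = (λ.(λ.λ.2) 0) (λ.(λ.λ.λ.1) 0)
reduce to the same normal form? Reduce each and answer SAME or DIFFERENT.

Answer: DIFFERENT — A ⇓ λ.λ.1, B ⇓ λ.λ.λ.λ.1

Reduction:
Term A:
  start: (λ.0) ((λ.0) ((λ.λ.λ.1) (λ.λ.1)))
  →1  (λ.0) ((λ.λ.λ.1) (λ.λ.1))
  →2  (λ.λ.λ.1) (λ.λ.1)
  →3  λ.λ.1

Term B:
  start: (λ.(λ.λ.2) 0) (λ.(λ.λ.λ.1) 0)
  →1  (λ.λ.λ.(λ.λ.λ.1) 0) (λ.(λ.λ.λ.1) 0)
  →2  λ.λ.(λ.λ.λ.1) 0
  →3  λ.λ.λ.λ.1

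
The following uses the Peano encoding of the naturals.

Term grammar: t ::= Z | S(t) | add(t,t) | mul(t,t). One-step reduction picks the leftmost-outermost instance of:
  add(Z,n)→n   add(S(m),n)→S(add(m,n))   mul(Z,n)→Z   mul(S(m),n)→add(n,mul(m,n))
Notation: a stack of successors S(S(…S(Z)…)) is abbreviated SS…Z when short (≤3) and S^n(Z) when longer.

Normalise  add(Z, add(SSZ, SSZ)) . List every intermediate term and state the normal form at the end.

Answer: normal form = S^4(Z)  (in 4 steps)

Derivation:
  start: add(Z, add(SSZ, SSZ))
  →1  add(SSZ, SSZ)
  →2  S(add(SZ, SSZ))
  →3  S(S(add(Z, SSZ)))
  →4  S^4(Z)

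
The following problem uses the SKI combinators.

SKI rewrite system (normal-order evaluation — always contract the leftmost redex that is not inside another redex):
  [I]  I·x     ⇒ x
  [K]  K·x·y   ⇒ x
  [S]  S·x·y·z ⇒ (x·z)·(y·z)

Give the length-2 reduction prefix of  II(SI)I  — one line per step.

Answer: after 2 steps: SII

Derivation:
  start: II(SI)I
  step 1: I(SI)I
  step 2: SII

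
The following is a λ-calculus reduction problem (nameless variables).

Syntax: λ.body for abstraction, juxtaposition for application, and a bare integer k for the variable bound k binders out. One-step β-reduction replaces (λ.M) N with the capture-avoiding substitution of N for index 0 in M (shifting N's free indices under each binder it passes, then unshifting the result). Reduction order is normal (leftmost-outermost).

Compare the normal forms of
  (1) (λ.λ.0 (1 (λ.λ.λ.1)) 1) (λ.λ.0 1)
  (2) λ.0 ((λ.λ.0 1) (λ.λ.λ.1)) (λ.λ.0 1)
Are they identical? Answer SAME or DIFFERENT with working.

Term A:
  start: (λ.λ.0 (1 (λ.λ.λ.1)) 1) (λ.λ.0 1)
  →1  λ.0 ((λ.λ.0 1) (λ.λ.λ.1)) (λ.λ.0 1)
  →2  λ.0 (λ.0 (λ.λ.λ.1)) (λ.λ.0 1)

Term B:
  start: λ.0 ((λ.λ.0 1) (λ.λ.λ.1)) (λ.λ.0 1)
  →1  λ.0 (λ.0 (λ.λ.λ.1)) (λ.λ.0 1)

Answer: SAME — A ⇓ λ.0 (λ.0 (λ.λ.λ.1)) (λ.λ.0 1), B ⇓ λ.0 (λ.0 (λ.λ.λ.1)) (λ.λ.0 1)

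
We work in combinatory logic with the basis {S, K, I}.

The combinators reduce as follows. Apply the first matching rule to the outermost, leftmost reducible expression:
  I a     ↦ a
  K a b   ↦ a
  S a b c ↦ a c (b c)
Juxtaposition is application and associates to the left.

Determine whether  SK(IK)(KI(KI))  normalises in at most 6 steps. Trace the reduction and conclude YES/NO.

Answer: YES — reaches normal form I in 3 ≤ 6 steps

Working:
  start: SK(IK)(KI(KI))
  [1] K(KI(KI))(IK(KI(KI)))
  [2] KI(KI)
  [3] I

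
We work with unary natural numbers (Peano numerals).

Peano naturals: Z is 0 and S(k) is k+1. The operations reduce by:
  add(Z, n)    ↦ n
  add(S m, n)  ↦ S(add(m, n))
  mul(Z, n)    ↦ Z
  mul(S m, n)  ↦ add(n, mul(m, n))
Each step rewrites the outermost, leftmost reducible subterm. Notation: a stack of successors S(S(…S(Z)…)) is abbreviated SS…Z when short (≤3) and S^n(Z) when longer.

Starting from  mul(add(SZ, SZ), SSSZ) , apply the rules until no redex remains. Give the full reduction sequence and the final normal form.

  start: mul(add(SZ, SZ), SSSZ)
  →1  mul(S(add(Z, SZ)), SSSZ)
  →2  add(SSSZ, mul(add(Z, SZ), SSSZ))
  →3  S(add(SSZ, mul(add(Z, SZ), SSSZ)))
  →4  S(S(add(SZ, mul(add(Z, SZ), SSSZ))))
  →5  S(S(S(add(Z, mul(add(Z, SZ), SSSZ)))))
  →6  S(S(S(mul(add(Z, SZ), SSSZ))))
  →7  S(S(S(mul(SZ, SSSZ))))
  →8  S(S(S(add(SSSZ, mul(Z, SSSZ)))))
  →9  S(S(S(S(add(SSZ, mul(Z, SSSZ))))))
  →10  S(S(S(S(S(add(SZ, mul(Z, SSSZ)))))))
  →11  S(S(S(S(S(S(add(Z, mul(Z, SSSZ))))))))
  →12  S(S(S(S(S(S(mul(Z, SSSZ)))))))
  →13  S^6(Z)

Answer: normal form = S^6(Z)  (in 13 steps)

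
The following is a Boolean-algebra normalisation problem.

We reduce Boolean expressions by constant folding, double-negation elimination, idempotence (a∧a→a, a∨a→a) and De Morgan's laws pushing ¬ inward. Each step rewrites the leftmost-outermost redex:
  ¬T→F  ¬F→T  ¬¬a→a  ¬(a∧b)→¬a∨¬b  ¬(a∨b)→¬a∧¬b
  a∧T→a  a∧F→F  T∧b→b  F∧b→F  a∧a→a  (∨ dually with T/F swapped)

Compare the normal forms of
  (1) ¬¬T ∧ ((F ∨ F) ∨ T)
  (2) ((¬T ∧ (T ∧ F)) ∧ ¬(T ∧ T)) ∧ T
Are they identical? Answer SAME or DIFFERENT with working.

Answer: DIFFERENT — A ⇓ T, B ⇓ F

Derivation:
Term A:
  start: ¬¬T ∧ ((F ∨ F) ∨ T)
  →1  T ∧ ((F ∨ F) ∨ T)
  →2  (F ∨ F) ∨ T
  →3  T

Term B:
  start: ((¬T ∧ (T ∧ F)) ∧ ¬(T ∧ T)) ∧ T
  →1  (¬T ∧ (T ∧ F)) ∧ ¬(T ∧ T)
  →2  (F ∧ (T ∧ F)) ∧ ¬(T ∧ T)
  →3  F ∧ ¬(T ∧ T)
  →4  F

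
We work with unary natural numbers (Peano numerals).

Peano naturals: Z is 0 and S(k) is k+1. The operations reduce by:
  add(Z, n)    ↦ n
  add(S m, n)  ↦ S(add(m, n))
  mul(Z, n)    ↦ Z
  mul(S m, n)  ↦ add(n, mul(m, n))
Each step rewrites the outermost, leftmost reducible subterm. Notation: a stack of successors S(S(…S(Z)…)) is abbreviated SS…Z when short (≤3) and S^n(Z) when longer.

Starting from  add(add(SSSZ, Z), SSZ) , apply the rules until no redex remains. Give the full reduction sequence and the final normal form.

Answer: normal form = S^5(Z)  (in 8 steps)

Reduction:
  start: add(add(SSSZ, Z), SSZ)
  [1] add(S(add(SSZ, Z)), SSZ)
  [2] S(add(add(SSZ, Z), SSZ))
  [3] S(add(S(add(SZ, Z)), SSZ))
  [4] S(S(add(add(SZ, Z), SSZ)))
  [5] S(S(add(S(add(Z, Z)), SSZ)))
  [6] S(S(S(add(add(Z, Z), SSZ))))
  [7] S(S(S(add(Z, SSZ))))
  [8] S^5(Z)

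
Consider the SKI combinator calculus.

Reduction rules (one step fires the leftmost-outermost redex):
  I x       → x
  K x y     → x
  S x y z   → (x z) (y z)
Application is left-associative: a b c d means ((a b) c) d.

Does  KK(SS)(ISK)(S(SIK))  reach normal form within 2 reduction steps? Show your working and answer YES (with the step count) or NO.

Answer: NO — after 2 steps the term is ISK, not yet normal

Reduction:
  start: KK(SS)(ISK)(S(SIK))
  [1] K(ISK)(S(SIK))
  [2] ISK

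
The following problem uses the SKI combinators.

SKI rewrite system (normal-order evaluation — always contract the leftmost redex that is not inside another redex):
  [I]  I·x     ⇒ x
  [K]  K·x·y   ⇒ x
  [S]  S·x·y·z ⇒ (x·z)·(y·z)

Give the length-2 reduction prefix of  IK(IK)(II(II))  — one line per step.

  start: IK(IK)(II(II))
  [1] K(IK)(II(II))
  [2] IK

Answer: after 2 steps: IK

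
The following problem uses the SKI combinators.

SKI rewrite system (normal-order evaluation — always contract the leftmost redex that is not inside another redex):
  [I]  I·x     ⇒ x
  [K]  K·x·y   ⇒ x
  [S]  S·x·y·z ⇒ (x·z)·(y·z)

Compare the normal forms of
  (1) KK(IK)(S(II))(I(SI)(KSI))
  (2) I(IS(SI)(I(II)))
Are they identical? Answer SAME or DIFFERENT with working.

Term A:
  start: KK(IK)(S(II))(I(SI)(KSI))
  step 1: K(S(II))(I(SI)(KSI))
  step 2: S(II)
  step 3: SI

Term B:
  start: I(IS(SI)(I(II)))
  step 1: IS(SI)(I(II))
  step 2: S(SI)(I(II))
  step 3: S(SI)(II)
  step 4: S(SI)I

Answer: DIFFERENT — A ⇓ SI, B ⇓ S(SI)I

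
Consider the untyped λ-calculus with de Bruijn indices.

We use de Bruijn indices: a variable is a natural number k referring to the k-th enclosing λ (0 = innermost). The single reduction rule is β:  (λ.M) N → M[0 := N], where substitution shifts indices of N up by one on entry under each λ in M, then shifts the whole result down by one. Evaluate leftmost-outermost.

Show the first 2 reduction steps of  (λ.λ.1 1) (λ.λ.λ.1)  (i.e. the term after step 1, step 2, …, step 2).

Answer: after 2 steps: λ.λ.λ.1

Derivation:
  start: (λ.λ.1 1) (λ.λ.λ.1)
  step 1: λ.(λ.λ.λ.1) (λ.λ.λ.1)
  step 2: λ.λ.λ.1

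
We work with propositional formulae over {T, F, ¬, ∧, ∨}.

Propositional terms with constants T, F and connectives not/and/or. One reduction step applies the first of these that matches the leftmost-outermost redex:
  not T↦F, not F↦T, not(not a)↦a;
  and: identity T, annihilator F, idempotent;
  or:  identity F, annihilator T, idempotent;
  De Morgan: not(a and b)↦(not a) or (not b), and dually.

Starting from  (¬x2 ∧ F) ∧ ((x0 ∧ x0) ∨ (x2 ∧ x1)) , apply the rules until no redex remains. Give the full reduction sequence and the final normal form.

Answer: normal form = F  (in 2 steps)

Reduction:
  start: (¬x2 ∧ F) ∧ ((x0 ∧ x0) ∨ (x2 ∧ x1))
  step 1: F ∧ ((x0 ∧ x0) ∨ (x2 ∧ x1))
  step 2: F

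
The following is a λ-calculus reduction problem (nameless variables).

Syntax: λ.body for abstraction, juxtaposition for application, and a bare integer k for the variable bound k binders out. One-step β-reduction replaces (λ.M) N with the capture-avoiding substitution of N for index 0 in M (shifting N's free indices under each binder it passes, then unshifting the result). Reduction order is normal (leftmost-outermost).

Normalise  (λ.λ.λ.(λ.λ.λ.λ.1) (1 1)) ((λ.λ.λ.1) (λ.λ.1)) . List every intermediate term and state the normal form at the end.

Answer: normal form = λ.λ.λ.λ.λ.1  (in 2 steps)

Derivation:
  start: (λ.λ.λ.(λ.λ.λ.λ.1) (1 1)) ((λ.λ.λ.1) (λ.λ.1))
  →1  λ.λ.(λ.λ.λ.λ.1) (1 1)
  →2  λ.λ.λ.λ.λ.1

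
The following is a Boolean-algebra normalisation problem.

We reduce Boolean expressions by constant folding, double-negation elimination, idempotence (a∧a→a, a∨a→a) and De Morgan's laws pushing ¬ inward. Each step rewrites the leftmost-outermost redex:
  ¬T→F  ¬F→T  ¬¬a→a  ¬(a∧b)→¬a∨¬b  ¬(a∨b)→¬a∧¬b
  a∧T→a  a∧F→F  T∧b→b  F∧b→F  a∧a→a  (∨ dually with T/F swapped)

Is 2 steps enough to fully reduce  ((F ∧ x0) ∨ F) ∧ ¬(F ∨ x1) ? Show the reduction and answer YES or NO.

  start: ((F ∧ x0) ∨ F) ∧ ¬(F ∨ x1)
  →1  (F ∧ x0) ∧ ¬(F ∨ x1)
  →2  F ∧ ¬(F ∨ x1)

Answer: NO — after 2 steps the term is F ∧ ¬(F ∨ x1), not yet normal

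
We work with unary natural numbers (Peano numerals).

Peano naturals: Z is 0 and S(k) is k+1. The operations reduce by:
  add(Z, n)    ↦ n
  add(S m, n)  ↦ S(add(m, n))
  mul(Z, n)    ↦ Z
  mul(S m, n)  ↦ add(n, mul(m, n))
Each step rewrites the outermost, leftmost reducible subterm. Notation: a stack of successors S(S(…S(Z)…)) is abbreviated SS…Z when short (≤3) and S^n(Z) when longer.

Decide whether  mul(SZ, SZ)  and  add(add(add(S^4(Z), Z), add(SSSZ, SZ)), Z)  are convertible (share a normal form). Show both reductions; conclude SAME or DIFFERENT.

Term A:
  start: mul(SZ, SZ)
  →1  add(SZ, mul(Z, SZ))
  →2  S(add(Z, mul(Z, SZ)))
  →3  S(mul(Z, SZ))
  →4  SZ

Term B:
  start: add(add(add(S^4(Z), Z), add(SSSZ, SZ)), Z)
  →1  add(add(S(add(SSSZ, Z)), add(SSSZ, SZ)), Z)
  →2  add(S(add(add(SSSZ, Z), add(SSSZ, SZ))), Z)
  →3  S(add(add(add(SSSZ, Z), add(SSSZ, SZ)), Z))
  →4  S(add(add(S(add(SSZ, Z)), add(SSSZ, SZ)), Z))
  →5  S(add(S(add(add(SSZ, Z), add(SSSZ, SZ))), Z))
  →6  S(S(add(add(add(SSZ, Z), add(SSSZ, SZ)), Z)))
  →7  S(S(add(add(S(add(SZ, Z)), add(SSSZ, SZ)), Z)))
  →8  S(S(add(S(add(add(SZ, Z), add(SSSZ, SZ))), Z)))
  →9  S(S(S(add(add(add(SZ, Z), add(SSSZ, SZ)), Z))))
  →10  S(S(S(add(add(S(add(Z, Z)), add(SSSZ, SZ)), Z))))
  →11  S(S(S(add(S(add(add(Z, Z), add(SSSZ, SZ))), Z))))
  →12  S(S(S(S(add(add(add(Z, Z), add(SSSZ, SZ)), Z)))))
  →13  S(S(S(S(add(add(Z, add(SSSZ, SZ)), Z)))))
  →14  S(S(S(S(add(add(SSSZ, SZ), Z)))))
  →15  S(S(S(S(add(S(add(SSZ, SZ)), Z)))))
  →16  S(S(S(S(S(add(add(SSZ, SZ), Z))))))
  →17  S(S(S(S(S(add(S(add(SZ, SZ)), Z))))))
  →18  S(S(S(S(S(S(add(add(SZ, SZ), Z)))))))
  →19  S(S(S(S(S(S(add(S(add(Z, SZ)), Z)))))))
  →20  S(S(S(S(S(S(S(add(add(Z, SZ), Z))))))))
  →21  S(S(S(S(S(S(S(add(SZ, Z))))))))
  →22  S(S(S(S(S(S(S(S(add(Z, Z)))))))))
  →23  S^8(Z)

Answer: DIFFERENT — A ⇓ SZ, B ⇓ S^8(Z)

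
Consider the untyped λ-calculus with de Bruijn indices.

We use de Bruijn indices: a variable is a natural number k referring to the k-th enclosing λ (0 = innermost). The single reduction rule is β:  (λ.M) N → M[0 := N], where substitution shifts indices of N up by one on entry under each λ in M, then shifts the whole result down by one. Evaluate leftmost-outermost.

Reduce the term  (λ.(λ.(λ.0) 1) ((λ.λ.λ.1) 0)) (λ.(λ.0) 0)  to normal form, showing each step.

  start: (λ.(λ.(λ.0) 1) ((λ.λ.λ.1) 0)) (λ.(λ.0) 0)
  →1  (λ.(λ.0) (λ.(λ.0) 0)) ((λ.λ.λ.1) (λ.(λ.0) 0))
  →2  (λ.0) (λ.(λ.0) 0)
  →3  λ.(λ.0) 0
  →4  λ.0

Answer: normal form = λ.0  (in 4 steps)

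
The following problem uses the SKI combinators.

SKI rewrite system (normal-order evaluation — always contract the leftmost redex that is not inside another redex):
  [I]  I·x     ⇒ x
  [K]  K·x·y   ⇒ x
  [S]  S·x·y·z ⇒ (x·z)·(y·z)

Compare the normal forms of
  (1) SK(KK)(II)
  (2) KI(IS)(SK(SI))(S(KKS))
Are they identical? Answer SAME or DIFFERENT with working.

Answer: DIFFERENT — A ⇓ I, B ⇓ SK

Derivation:
Term A:
  start: SK(KK)(II)
  step 1: K(II)(KK(II))
  step 2: II
  step 3: I

Term B:
  start: KI(IS)(SK(SI))(S(KKS))
  step 1: I(SK(SI))(S(KKS))
  step 2: SK(SI)(S(KKS))
  step 3: K(S(KKS))(SI(S(KKS)))
  step 4: S(KKS)
  step 5: SK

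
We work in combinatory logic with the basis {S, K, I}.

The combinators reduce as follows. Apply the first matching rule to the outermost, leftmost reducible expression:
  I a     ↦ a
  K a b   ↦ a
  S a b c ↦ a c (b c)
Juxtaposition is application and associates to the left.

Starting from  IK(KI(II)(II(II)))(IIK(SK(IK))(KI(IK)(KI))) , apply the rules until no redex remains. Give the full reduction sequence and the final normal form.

Answer: normal form = I  (in 7 steps)

Reduction:
  start: IK(KI(II)(II(II)))(IIK(SK(IK))(KI(IK)(KI)))
  [1] K(KI(II)(II(II)))(IIK(SK(IK))(KI(IK)(KI)))
  [2] KI(II)(II(II))
  [3] I(II(II))
  [4] II(II)
  [5] I(II)
  [6] II
  [7] I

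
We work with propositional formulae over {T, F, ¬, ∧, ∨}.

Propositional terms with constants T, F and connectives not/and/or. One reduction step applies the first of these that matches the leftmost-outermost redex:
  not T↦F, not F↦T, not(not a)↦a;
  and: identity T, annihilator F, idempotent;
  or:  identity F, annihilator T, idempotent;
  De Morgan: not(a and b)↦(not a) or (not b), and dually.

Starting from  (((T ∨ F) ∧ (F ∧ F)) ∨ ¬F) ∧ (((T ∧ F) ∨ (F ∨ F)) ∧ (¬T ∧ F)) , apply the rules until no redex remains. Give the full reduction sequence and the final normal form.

Answer: normal form = F  (in 10 steps)

Reduction:
  start: (((T ∨ F) ∧ (F ∧ F)) ∨ ¬F) ∧ (((T ∧ F) ∨ (F ∨ F)) ∧ (¬T ∧ F))
  step 1: ((T ∧ (F ∧ F)) ∨ ¬F) ∧ (((T ∧ F) ∨ (F ∨ F)) ∧ (¬T ∧ F))
  step 2: ((F ∧ F) ∨ ¬F) ∧ (((T ∧ F) ∨ (F ∨ F)) ∧ (¬T ∧ F))
  step 3: (F ∨ ¬F) ∧ (((T ∧ F) ∨ (F ∨ F)) ∧ (¬T ∧ F))
  step 4: ¬F ∧ (((T ∧ F) ∨ (F ∨ F)) ∧ (¬T ∧ F))
  step 5: T ∧ (((T ∧ F) ∨ (F ∨ F)) ∧ (¬T ∧ F))
  step 6: ((T ∧ F) ∨ (F ∨ F)) ∧ (¬T ∧ F)
  step 7: (F ∨ (F ∨ F)) ∧ (¬T ∧ F)
  step 8: (F ∨ F) ∧ (¬T ∧ F)
  step 9: F ∧ (¬T ∧ F)
  step 10: F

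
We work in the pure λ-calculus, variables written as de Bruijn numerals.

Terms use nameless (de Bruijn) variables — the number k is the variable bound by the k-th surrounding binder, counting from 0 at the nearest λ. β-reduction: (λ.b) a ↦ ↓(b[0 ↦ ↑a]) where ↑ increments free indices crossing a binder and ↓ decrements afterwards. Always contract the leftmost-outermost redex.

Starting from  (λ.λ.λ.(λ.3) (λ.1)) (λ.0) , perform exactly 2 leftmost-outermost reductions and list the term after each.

  start: (λ.λ.λ.(λ.3) (λ.1)) (λ.0)
  [1] λ.λ.(λ.λ.0) (λ.1)
  [2] λ.λ.λ.0

Answer: after 2 steps: λ.λ.λ.0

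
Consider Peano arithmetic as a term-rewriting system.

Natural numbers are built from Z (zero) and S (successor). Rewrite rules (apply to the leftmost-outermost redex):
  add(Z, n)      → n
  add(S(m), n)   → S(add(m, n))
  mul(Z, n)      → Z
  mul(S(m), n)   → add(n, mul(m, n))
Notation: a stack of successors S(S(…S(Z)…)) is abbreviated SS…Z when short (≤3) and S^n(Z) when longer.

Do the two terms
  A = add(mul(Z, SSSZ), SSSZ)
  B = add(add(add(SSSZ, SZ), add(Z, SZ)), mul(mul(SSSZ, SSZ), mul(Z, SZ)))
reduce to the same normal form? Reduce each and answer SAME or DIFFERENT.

Answer: DIFFERENT — A ⇓ SSSZ, B ⇓ S^5(Z)

Reduction:
Term A:
  start: add(mul(Z, SSSZ), SSSZ)
  →1  add(Z, SSSZ)
  →2  SSSZ

Term B:
  start: add(add(add(SSSZ, SZ), add(Z, SZ)), mul(mul(SSSZ, SSZ), mul(Z, SZ)))
  →1  add(add(S(add(SSZ, SZ)), add(Z, SZ)), mul(mul(SSSZ, SSZ), mul(Z, SZ)))
  →2  add(S(add(add(SSZ, SZ), add(Z, SZ))), mul(mul(SSSZ, SSZ), mul(Z, SZ)))
  →3  S(add(add(add(SSZ, SZ), add(Z, SZ)), mul(mul(SSSZ, SSZ), mul(Z, SZ))))
  →4  S(add(add(S(add(SZ, SZ)), add(Z, SZ)), mul(mul(SSSZ, SSZ), mul(Z, SZ))))
  →5  S(add(S(add(add(SZ, SZ), add(Z, SZ))), mul(mul(SSSZ, SSZ), mul(Z, SZ))))
  →6  S(S(add(add(add(SZ, SZ), add(Z, SZ)), mul(mul(SSSZ, SSZ), mul(Z, SZ)))))
  →7  S(S(add(add(S(add(Z, SZ)), add(Z, SZ)), mul(mul(SSSZ, SSZ), mul(Z, SZ)))))
  →8  S(S(add(S(add(add(Z, SZ), add(Z, SZ))), mul(mul(SSSZ, SSZ), mul(Z, SZ)))))
  →9  S(S(S(add(add(add(Z, SZ), add(Z, SZ)), mul(mul(SSSZ, SSZ), mul(Z, SZ))))))
  →10  S(S(S(add(add(SZ, add(Z, SZ)), mul(mul(SSSZ, SSZ), mul(Z, SZ))))))
  →11  S(S(S(add(S(add(Z, add(Z, SZ))), mul(mul(SSSZ, SSZ), mul(Z, SZ))))))
  →12  S(S(S(S(add(add(Z, add(Z, SZ)), mul(mul(SSSZ, SSZ), mul(Z, SZ)))))))
  →13  S(S(S(S(add(add(Z, SZ), mul(mul(SSSZ, SSZ), mul(Z, SZ)))))))
  →14  S(S(S(S(add(SZ, mul(mul(SSSZ, SSZ), mul(Z, SZ)))))))
  →15  S(S(S(S(S(add(Z, mul(mul(SSSZ, SSZ), mul(Z, SZ))))))))
  →16  S(S(S(S(S(mul(mul(SSSZ, SSZ), mul(Z, SZ)))))))
  →17  S(S(S(S(S(mul(add(SSZ, mul(SSZ, SSZ)), mul(Z, SZ)))))))
  →18  S(S(S(S(S(mul(S(add(SZ, mul(SSZ, SSZ))), mul(Z, SZ)))))))
  →19  S(S(S(S(S(add(mul(Z, SZ), mul(add(SZ, mul(SSZ, SSZ)), mul(Z, SZ))))))))
  →20  S(S(S(S(S(add(Z, mul(add(SZ, mul(SSZ, SSZ)), mul(Z, SZ))))))))
  →21  S(S(S(S(S(mul(add(SZ, mul(SSZ, SSZ)), mul(Z, SZ)))))))
  →22  S(S(S(S(S(mul(S(add(Z, mul(SSZ, SSZ))), mul(Z, SZ)))))))
  →23  S(S(S(S(S(add(mul(Z, SZ), mul(add(Z, mul(SSZ, SSZ)), mul(Z, SZ))))))))
  →24  S(S(S(S(S(add(Z, mul(add(Z, mul(SSZ, SSZ)), mul(Z, SZ))))))))
  →25  S(S(S(S(S(mul(add(Z, mul(SSZ, SSZ)), mul(Z, SZ)))))))
  →26  S(S(S(S(S(mul(mul(SSZ, SSZ), mul(Z, SZ)))))))
  →27  S(S(S(S(S(mul(add(SSZ, mul(SZ, SSZ)), mul(Z, SZ)))))))
  →28  S(S(S(S(S(mul(S(add(SZ, mul(SZ, SSZ))), mul(Z, SZ)))))))
  →29  S(S(S(S(S(add(mul(Z, SZ), mul(add(SZ, mul(SZ, SSZ)), mul(Z, SZ))))))))
  →30  S(S(S(S(S(add(Z, mul(add(SZ, mul(SZ, SSZ)), mul(Z, SZ))))))))
  →31  S(S(S(S(S(mul(add(SZ, mul(SZ, SSZ)), mul(Z, SZ)))))))
  →32  S(S(S(S(S(mul(S(add(Z, mul(SZ, SSZ))), mul(Z, SZ)))))))
  →33  S(S(S(S(S(add(mul(Z, SZ), mul(add(Z, mul(SZ, SSZ)), mul(Z, SZ))))))))
  →34  S(S(S(S(S(add(Z, mul(add(Z, mul(SZ, SSZ)), mul(Z, SZ))))))))
  →35  S(S(S(S(S(mul(add(Z, mul(SZ, SSZ)), mul(Z, SZ)))))))
  →36  S(S(S(S(S(mul(mul(SZ, SSZ), mul(Z, SZ)))))))
  →37  S(S(S(S(S(mul(add(SSZ, mul(Z, SSZ)), mul(Z, SZ)))))))
  →38  S(S(S(S(S(mul(S(add(SZ, mul(Z, SSZ))), mul(Z, SZ)))))))
  →39  S(S(S(S(S(add(mul(Z, SZ), mul(add(SZ, mul(Z, SSZ)), mul(Z, SZ))))))))
  →40  S(S(S(S(S(add(Z, mul(add(SZ, mul(Z, SSZ)), mul(Z, SZ))))))))
  →41  S(S(S(S(S(mul(add(SZ, mul(Z, SSZ)), mul(Z, SZ)))))))
  →42  S(S(S(S(S(mul(S(add(Z, mul(Z, SSZ))), mul(Z, SZ)))))))
  →43  S(S(S(S(S(add(mul(Z, SZ), mul(add(Z, mul(Z, SSZ)), mul(Z, SZ))))))))
  →44  S(S(S(S(S(add(Z, mul(add(Z, mul(Z, SSZ)), mul(Z, SZ))))))))
  →45  S(S(S(S(S(mul(add(Z, mul(Z, SSZ)), mul(Z, SZ)))))))
  →46  S(S(S(S(S(mul(mul(Z, SSZ), mul(Z, SZ)))))))
  →47  S(S(S(S(S(mul(Z, mul(Z, SZ)))))))
  →48  S^5(Z)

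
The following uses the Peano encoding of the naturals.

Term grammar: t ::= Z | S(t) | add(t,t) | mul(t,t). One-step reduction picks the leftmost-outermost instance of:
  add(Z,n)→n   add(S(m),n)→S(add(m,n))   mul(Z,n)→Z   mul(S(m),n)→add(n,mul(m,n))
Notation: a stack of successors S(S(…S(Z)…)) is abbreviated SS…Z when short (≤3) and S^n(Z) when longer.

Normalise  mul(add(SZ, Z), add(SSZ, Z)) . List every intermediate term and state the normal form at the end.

  start: mul(add(SZ, Z), add(SSZ, Z))
  [1] mul(S(add(Z, Z)), add(SSZ, Z))
  [2] add(add(SSZ, Z), mul(add(Z, Z), add(SSZ, Z)))
  [3] add(S(add(SZ, Z)), mul(add(Z, Z), add(SSZ, Z)))
  [4] S(add(add(SZ, Z), mul(add(Z, Z), add(SSZ, Z))))
  [5] S(add(S(add(Z, Z)), mul(add(Z, Z), add(SSZ, Z))))
  [6] S(S(add(add(Z, Z), mul(add(Z, Z), add(SSZ, Z)))))
  [7] S(S(add(Z, mul(add(Z, Z), add(SSZ, Z)))))
  [8] S(S(mul(add(Z, Z), add(SSZ, Z))))
  [9] S(S(mul(Z, add(SSZ, Z))))
  [10] SSZ

Answer: normal form = SSZ  (in 10 steps)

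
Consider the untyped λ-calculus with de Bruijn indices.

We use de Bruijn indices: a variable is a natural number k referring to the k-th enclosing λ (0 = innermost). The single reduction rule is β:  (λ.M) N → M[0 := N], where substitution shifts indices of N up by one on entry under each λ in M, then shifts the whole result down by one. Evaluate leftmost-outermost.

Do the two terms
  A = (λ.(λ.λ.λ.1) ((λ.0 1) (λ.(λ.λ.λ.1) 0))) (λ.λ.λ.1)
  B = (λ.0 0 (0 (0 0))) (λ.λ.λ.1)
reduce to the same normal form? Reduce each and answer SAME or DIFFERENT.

Term A:
  start: (λ.(λ.λ.λ.1) ((λ.0 1) (λ.(λ.λ.λ.1) 0))) (λ.λ.λ.1)
  →1  (λ.λ.λ.1) ((λ.0 (λ.λ.λ.1)) (λ.(λ.λ.λ.1) 0))
  →2  λ.λ.1

Term B:
  start: (λ.0 0 (0 (0 0))) (λ.λ.λ.1)
  →1  (λ.λ.λ.1) (λ.λ.λ.1) ((λ.λ.λ.1) ((λ.λ.λ.1) (λ.λ.λ.1)))
  →2  (λ.λ.1) ((λ.λ.λ.1) ((λ.λ.λ.1) (λ.λ.λ.1)))
  →3  λ.(λ.λ.λ.1) ((λ.λ.λ.1) (λ.λ.λ.1))
  →4  λ.λ.λ.1

Answer: DIFFERENT — A ⇓ λ.λ.1, B ⇓ λ.λ.λ.1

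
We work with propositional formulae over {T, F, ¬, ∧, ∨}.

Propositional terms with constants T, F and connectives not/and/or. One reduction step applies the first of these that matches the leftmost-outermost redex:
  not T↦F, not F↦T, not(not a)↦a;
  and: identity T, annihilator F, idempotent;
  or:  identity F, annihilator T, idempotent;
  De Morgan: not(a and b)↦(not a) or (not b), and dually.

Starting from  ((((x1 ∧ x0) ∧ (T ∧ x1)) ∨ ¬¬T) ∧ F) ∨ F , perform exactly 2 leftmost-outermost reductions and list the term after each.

Answer: after 2 steps: F

Working:
  start: ((((x1 ∧ x0) ∧ (T ∧ x1)) ∨ ¬¬T) ∧ F) ∨ F
  step 1: (((x1 ∧ x0) ∧ (T ∧ x1)) ∨ ¬¬T) ∧ F
  step 2: F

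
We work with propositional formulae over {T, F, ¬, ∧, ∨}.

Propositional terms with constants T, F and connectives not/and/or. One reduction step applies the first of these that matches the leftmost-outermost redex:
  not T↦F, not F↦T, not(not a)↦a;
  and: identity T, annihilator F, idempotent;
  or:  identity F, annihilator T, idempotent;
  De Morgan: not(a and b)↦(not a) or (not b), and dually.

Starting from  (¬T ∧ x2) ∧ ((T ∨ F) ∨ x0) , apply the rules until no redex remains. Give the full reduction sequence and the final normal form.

Answer: normal form = F  (in 3 steps)

Derivation:
  start: (¬T ∧ x2) ∧ ((T ∨ F) ∨ x0)
  step 1: (F ∧ x2) ∧ ((T ∨ F) ∨ x0)
  step 2: F ∧ ((T ∨ F) ∨ x0)
  step 3: F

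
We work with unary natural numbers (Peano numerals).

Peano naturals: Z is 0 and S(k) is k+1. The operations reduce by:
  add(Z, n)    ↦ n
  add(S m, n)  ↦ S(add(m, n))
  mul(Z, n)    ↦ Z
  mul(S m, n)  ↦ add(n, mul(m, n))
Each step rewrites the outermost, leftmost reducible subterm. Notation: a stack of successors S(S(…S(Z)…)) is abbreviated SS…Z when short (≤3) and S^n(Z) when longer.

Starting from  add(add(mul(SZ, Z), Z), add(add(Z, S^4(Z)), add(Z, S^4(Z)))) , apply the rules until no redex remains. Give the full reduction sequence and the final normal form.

Answer: normal form = S^8(Z)  (in 12 steps)

Derivation:
  start: add(add(mul(SZ, Z), Z), add(add(Z, S^4(Z)), add(Z, S^4(Z))))
  [1] add(add(add(Z, mul(Z, Z)), Z), add(add(Z, S^4(Z)), add(Z, S^4(Z))))
  [2] add(add(mul(Z, Z), Z), add(add(Z, S^4(Z)), add(Z, S^4(Z))))
  [3] add(add(Z, Z), add(add(Z, S^4(Z)), add(Z, S^4(Z))))
  [4] add(Z, add(add(Z, S^4(Z)), add(Z, S^4(Z))))
  [5] add(add(Z, S^4(Z)), add(Z, S^4(Z)))
  [6] add(S^4(Z), add(Z, S^4(Z)))
  [7] S(add(SSSZ, add(Z, S^4(Z))))
  [8] S(S(add(SSZ, add(Z, S^4(Z)))))
  [9] S(S(S(add(SZ, add(Z, S^4(Z))))))
  [10] S(S(S(S(add(Z, add(Z, S^4(Z)))))))
  [11] S(S(S(S(add(Z, S^4(Z))))))
  [12] S^8(Z)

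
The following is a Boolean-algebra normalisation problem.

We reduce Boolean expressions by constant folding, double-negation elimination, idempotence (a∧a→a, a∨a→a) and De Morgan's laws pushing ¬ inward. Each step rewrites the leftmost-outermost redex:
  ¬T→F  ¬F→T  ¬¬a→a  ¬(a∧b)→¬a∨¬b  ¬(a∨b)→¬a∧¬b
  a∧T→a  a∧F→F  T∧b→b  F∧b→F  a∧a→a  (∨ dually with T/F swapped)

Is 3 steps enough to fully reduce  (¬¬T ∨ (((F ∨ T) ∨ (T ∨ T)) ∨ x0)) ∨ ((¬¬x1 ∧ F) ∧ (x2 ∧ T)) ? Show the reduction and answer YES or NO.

  start: (¬¬T ∨ (((F ∨ T) ∨ (T ∨ T)) ∨ x0)) ∨ ((¬¬x1 ∧ F) ∧ (x2 ∧ T))
  step 1: (T ∨ (((F ∨ T) ∨ (T ∨ T)) ∨ x0)) ∨ ((¬¬x1 ∧ F) ∧ (x2 ∧ T))
  step 2: T ∨ ((¬¬x1 ∧ F) ∧ (x2 ∧ T))
  step 3: T

Answer: YES — reaches normal form T in 3 ≤ 3 steps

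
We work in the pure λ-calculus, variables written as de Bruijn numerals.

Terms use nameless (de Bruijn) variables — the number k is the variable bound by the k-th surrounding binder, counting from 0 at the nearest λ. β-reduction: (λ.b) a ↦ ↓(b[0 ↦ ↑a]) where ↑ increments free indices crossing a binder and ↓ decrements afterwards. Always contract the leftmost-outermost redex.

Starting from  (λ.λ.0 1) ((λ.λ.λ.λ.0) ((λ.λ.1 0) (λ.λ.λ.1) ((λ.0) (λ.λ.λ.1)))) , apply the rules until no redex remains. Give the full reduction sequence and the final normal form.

  start: (λ.λ.0 1) ((λ.λ.λ.λ.0) ((λ.λ.1 0) (λ.λ.λ.1) ((λ.0) (λ.λ.λ.1))))
  step 1: λ.0 ((λ.λ.λ.λ.0) ((λ.λ.1 0) (λ.λ.λ.1) ((λ.0) (λ.λ.λ.1))))
  step 2: λ.0 (λ.λ.λ.0)

Answer: normal form = λ.0 (λ.λ.λ.0)  (in 2 steps)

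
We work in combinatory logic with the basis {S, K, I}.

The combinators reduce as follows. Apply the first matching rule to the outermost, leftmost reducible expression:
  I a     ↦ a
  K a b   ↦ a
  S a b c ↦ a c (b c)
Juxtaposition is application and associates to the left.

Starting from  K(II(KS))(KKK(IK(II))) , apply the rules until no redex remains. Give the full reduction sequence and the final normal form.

Answer: normal form = KS  (in 3 steps)

Reduction:
  start: K(II(KS))(KKK(IK(II)))
  [1] II(KS)
  [2] I(KS)
  [3] KS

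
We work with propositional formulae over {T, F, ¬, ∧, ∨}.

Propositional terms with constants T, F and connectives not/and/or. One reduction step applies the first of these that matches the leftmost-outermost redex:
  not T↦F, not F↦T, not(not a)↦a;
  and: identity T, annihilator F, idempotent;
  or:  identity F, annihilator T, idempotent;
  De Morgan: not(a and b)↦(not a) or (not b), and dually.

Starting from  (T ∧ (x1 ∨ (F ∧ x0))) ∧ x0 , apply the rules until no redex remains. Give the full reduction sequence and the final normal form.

Answer: normal form = x1 ∧ x0  (in 3 steps)

Reduction:
  start: (T ∧ (x1 ∨ (F ∧ x0))) ∧ x0
  →1  (x1 ∨ (F ∧ x0)) ∧ x0
  →2  (x1 ∨ F) ∧ x0
  →3  x1 ∧ x0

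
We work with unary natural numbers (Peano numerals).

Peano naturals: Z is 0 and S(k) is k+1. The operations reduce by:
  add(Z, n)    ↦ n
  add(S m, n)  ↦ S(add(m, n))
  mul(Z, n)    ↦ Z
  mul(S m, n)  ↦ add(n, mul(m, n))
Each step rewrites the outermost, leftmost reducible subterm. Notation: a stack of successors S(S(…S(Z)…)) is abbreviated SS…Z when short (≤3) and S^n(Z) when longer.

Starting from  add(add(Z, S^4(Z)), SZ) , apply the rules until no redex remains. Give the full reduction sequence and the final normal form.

  start: add(add(Z, S^4(Z)), SZ)
  step 1: add(S^4(Z), SZ)
  step 2: S(add(SSSZ, SZ))
  step 3: S(S(add(SSZ, SZ)))
  step 4: S(S(S(add(SZ, SZ))))
  step 5: S(S(S(S(add(Z, SZ)))))
  step 6: S^5(Z)

Answer: normal form = S^5(Z)  (in 6 steps)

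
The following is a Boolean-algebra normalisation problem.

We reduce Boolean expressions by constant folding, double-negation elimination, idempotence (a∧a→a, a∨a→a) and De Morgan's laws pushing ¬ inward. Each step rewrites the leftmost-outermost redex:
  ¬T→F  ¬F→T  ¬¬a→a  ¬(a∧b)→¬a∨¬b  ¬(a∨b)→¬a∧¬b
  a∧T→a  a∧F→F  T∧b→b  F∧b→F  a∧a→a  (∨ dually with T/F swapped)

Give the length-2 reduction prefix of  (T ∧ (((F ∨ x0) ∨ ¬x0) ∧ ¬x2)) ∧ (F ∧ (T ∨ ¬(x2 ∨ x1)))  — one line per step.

  start: (T ∧ (((F ∨ x0) ∨ ¬x0) ∧ ¬x2)) ∧ (F ∧ (T ∨ ¬(x2 ∨ x1)))
  →1  (((F ∨ x0) ∨ ¬x0) ∧ ¬x2) ∧ (F ∧ (T ∨ ¬(x2 ∨ x1)))
  →2  ((x0 ∨ ¬x0) ∧ ¬x2) ∧ (F ∧ (T ∨ ¬(x2 ∨ x1)))

Answer: after 2 steps: ((x0 ∨ ¬x0) ∧ ¬x2) ∧ (F ∧ (T ∨ ¬(x2 ∨ x1)))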